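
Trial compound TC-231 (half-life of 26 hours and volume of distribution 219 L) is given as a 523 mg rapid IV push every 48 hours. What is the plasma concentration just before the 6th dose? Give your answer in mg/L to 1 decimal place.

0.9 mg/L

f = (1/2)^(τ/t½) = (1/2)^(48/26) ≈ 0.2781.
C₀ = D/Vd = 523/219 ≈ 2.388 mg/L.
Before the 6th dose, 5 doses have been given. Superposition: Cmin = C₀·(f + f² + … + f^5).
≈ 2.388 × (0.2781 + 0.0773 + 0.0215 + 0.0060 + 0.0017) ≈ 2.388 × 0.3846 ≈ 0.918 mg/L.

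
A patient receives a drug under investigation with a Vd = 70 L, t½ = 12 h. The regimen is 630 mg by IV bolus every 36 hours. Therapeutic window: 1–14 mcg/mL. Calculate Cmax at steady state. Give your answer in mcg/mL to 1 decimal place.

10.3 mcg/mL

τ = 36 h = 3 half-lives, so f = (1/2)^3 = 0.125.
At steady state, R = 1/(1 − 0.125) = 8/7.
Single-dose peak C₀ = D/Vd = 630/70 = 9 mcg/mL.
Steady-state peak Cmax,ss = C₀·R = 9 × 8/7 ≈ 10.286 mcg/mL.
Peak 10.3 mcg/mL vs MTC 14 mcg/mL: below toxic threshold.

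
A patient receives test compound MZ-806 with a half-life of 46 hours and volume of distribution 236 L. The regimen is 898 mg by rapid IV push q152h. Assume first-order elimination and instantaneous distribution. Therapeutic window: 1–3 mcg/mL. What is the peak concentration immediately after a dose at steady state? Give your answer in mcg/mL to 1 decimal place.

4.2 mcg/mL

τ/t½ = 152/46 ≈ 3.3043, so fraction remaining f = (1/2)^(152/46) ≈ 0.1012.
Accumulation ratio R = 1/(1 − f) ≈ 1/0.8988 ≈ 1.1126.
Single-dose peak C₀ = D/Vd = 898/236 ≈ 3.805 mcg/mL.
Cmax,ss = C₀/(1 − f) ≈ 3.805/0.8988 ≈ 4.233 mcg/mL.
Peak 4.2 mcg/mL vs MTC 3 mcg/mL: exceeds toxic threshold.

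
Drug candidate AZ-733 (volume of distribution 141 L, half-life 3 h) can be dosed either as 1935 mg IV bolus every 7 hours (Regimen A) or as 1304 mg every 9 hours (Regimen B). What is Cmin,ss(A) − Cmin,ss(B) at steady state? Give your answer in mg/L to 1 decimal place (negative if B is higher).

Regimen A: f = (1/2)^(7/3) ≈ 0.1984; Cmin,ss = (1935/141)·f/(1−f) ≈ 3.397 mg/L.
Regimen B: f = (1/2)^(9/3) ≈ 0.1250; Cmin,ss = (1304/141)·f/(1−f) ≈ 1.321 mg/L.
Difference ≈ 3.397 − 1.321 ≈ 2.076 mg/L.

2.1 mg/L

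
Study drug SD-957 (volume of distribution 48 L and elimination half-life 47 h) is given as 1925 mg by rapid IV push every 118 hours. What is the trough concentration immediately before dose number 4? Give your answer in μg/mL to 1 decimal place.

f = (1/2)^(τ/t½) = (1/2)^(118/47) ≈ 0.1755.
C₀ = D/Vd = 1925/48 ≈ 40.104 μg/mL.
Before the 4th dose, 3 doses have been given. Superposition: Cmin = C₀·(f + f² + … + f^3).
≈ 40.104 × (0.1755 + 0.0308 + 0.0054) ≈ 40.104 × 0.2117 ≈ 8.490 μg/mL.

8.5 μg/mL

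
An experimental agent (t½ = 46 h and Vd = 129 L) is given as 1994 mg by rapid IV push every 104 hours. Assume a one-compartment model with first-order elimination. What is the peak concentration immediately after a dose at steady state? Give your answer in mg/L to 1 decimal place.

19.5 mg/L

τ/t½ = 104/46 ≈ 2.2609, so fraction remaining f = (1/2)^(104/46) ≈ 0.2086.
Accumulation ratio R = 1/(1 − f) ≈ 1/0.7914 ≈ 1.2636.
Each bolus raises the concentration by D/Vd = 1994/129 ≈ 15.457 mg/L.
Steady-state peak Cmax,ss = C₀·R ≈ 15.457 × 1.2636 ≈ 19.531 mg/L.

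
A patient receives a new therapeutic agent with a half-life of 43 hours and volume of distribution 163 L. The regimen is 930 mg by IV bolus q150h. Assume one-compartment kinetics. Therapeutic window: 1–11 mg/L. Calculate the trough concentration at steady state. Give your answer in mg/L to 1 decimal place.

0.6 mg/L

Over one 150-h interval, 150/43 ≈ 3.4884 half-lives elapse, leaving f ≈ 0.0891 of each dose.
Accumulation ratio R = 1/(1 − f) ≈ 1/0.9109 ≈ 1.0978.
Single-dose peak C₀ = D/Vd = 930/163 ≈ 5.706 mg/L.
Cmax,ss = C₀/(1 − f) ≈ 5.706/0.9109 ≈ 6.264 mg/L.
Steady-state trough Cmin,ss = Cmax,ss·f ≈ 6.264 × 0.0891 ≈ 0.558 mg/L.
Trough 0.6 mg/L vs MEC 1 mg/L: subtherapeutic.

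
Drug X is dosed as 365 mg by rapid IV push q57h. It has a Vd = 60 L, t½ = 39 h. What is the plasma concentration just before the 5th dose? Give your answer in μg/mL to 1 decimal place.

3.4 μg/mL

f = (1/2)^(τ/t½) = (1/2)^(57/39) ≈ 0.3631.
C₀ = D/Vd = 365/60 ≈ 6.083 μg/mL.
Before the 5th dose, 4 doses have been given. Superposition: Cmin = C₀·(f + f² + … + f^4).
≈ 6.083 × (0.3631 + 0.1318 + 0.0479 + 0.0174) ≈ 6.083 × 0.5602 ≈ 3.408 μg/mL.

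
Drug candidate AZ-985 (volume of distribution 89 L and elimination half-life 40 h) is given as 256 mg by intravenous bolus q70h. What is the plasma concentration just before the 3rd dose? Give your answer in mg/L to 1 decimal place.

1.1 mg/L

f = (1/2)^(τ/t½) = (1/2)^(70/40) ≈ 0.2973.
C₀ = D/Vd = 256/89 ≈ 2.876 mg/L.
Before the 3rd dose, 2 doses have been given. Superposition: Cmin = C₀·(f + f²).
≈ 2.876 × (0.2973 + 0.0884) ≈ 2.876 × 0.3857 ≈ 1.109 mg/L.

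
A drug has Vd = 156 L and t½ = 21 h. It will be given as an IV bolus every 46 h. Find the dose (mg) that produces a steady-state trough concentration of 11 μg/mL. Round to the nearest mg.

τ/t½ = 46/21 ≈ 2.1905, so f = (1/2)^(46/21) ≈ 0.219079.
Cmin,ss = (D/Vd)·f/(1−f), so D = Cmin,ss·Vd·(1−f)/f.
D = 11 × 156 × (1−f)/f ≈ 11 × 156 × 3.56456 ≈ 6116.78 mg.

6117 mg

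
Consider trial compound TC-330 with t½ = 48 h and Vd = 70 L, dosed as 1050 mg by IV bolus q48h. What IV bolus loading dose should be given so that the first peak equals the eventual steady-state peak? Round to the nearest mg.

f = (1/2)^(48/48) ≈ 0.500000; accumulation ratio R = 1/(1−f) ≈ 2.00000.
Loading dose to hit Cmax,ss on first dose: D_load = D_maint·R ≈ 1050 × 2.00000 ≈ 2100.00 mg.

2100 mg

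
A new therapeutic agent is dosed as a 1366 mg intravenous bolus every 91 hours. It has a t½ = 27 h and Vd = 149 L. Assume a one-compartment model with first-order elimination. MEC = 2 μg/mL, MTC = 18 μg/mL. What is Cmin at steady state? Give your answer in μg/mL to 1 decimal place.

k = ln2/t½ = ln2/27 ≈ 0.025672 h⁻¹; fraction remaining f = e^(−kτ) = e^(−0.025672×91) ≈ 0.0967.
Accumulation ratio R = 1/(1 − f) ≈ 1/0.9033 ≈ 1.1071.
Single-dose peak C₀ = D/Vd = 1366/149 ≈ 9.168 μg/mL.
Cmax,ss = C₀/(1 − f) ≈ 9.168/0.9033 ≈ 10.149 μg/mL.
Steady-state trough Cmin,ss = Cmax,ss·f ≈ 10.149 × 0.0967 ≈ 0.981 μg/mL.
Trough 1.0 μg/mL vs MEC 2 μg/mL: subtherapeutic.

1.0 μg/mL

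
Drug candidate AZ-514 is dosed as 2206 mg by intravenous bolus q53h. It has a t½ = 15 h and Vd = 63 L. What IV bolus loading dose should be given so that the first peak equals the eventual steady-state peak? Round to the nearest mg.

2415 mg

f = (1/2)^(53/15) ≈ 0.086370; accumulation ratio R = 1/(1−f) ≈ 1.09453.
Loading dose to hit Cmax,ss on first dose: D_load = D_maint·R ≈ 2206 × 1.09453 ≈ 2414.53 mg.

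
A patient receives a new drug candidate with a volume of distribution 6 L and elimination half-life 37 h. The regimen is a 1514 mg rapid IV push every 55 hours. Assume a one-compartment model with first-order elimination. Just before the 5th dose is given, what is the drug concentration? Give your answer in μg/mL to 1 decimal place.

137.8 μg/mL

f = (1/2)^(τ/t½) = (1/2)^(55/37) ≈ 0.3569.
C₀ = D/Vd = 1514/6 ≈ 252.333 μg/mL.
Before the 5th dose, 4 doses have been given. Superposition: Cmin = C₀·(f + f² + … + f^4).
≈ 252.333 × (0.3569 + 0.1274 + 0.0455 + 0.0162) ≈ 252.333 × 0.5460 ≈ 137.774 μg/mL.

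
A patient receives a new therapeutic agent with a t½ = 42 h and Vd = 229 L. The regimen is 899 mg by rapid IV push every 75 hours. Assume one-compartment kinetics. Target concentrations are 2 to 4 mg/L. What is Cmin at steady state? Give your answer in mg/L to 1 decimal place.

τ/t½ = 75/42 ≈ 1.7857, so fraction remaining f = (1/2)^(75/42) ≈ 0.2900.
At steady state, accumulation factor R = 1/(1 − e^(−kτ)) ≈ 1.4085.
Single-dose peak C₀ = D/Vd = 899/229 ≈ 3.926 mg/L.
Cmax,ss = C₀/(1 − f) ≈ 3.926/0.7100 ≈ 5.530 mg/L.
One interval later, Cmin,ss = Cmax,ss·e^(−kτ) ≈ 5.530 × 0.2900 ≈ 1.604 mg/L.
Trough 1.6 mg/L vs MEC 2 mg/L: subtherapeutic.

1.6 mg/L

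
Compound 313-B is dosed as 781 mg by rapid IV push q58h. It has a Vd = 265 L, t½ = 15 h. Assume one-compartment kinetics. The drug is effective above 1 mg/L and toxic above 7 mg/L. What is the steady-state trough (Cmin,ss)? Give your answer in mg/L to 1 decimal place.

0.2 mg/L

k = ln2/t½ = ln2/15 ≈ 0.046210 h⁻¹; fraction remaining f = e^(−kτ) = e^(−0.046210×58) ≈ 0.0686.
Accumulation ratio R = 1/(1 − f) ≈ 1/0.9314 ≈ 1.0737.
Single-dose peak C₀ = D/Vd = 781/265 ≈ 2.947 mg/L.
Steady-state peak Cmax,ss = C₀·R ≈ 2.947 × 1.0737 ≈ 3.164 mg/L.
One interval later, Cmin,ss = Cmax,ss·e^(−kτ) ≈ 3.164 × 0.0686 ≈ 0.217 mg/L.
Trough 0.2 mg/L vs MEC 1 mg/L: subtherapeutic.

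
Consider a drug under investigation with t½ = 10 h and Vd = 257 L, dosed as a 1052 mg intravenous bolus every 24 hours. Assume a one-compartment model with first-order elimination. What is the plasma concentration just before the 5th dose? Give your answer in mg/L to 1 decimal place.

1.0 mg/L

f = (1/2)^(τ/t½) = (1/2)^(24/10) ≈ 0.1895.
C₀ = D/Vd = 1052/257 ≈ 4.093 mg/L.
Before the 5th dose, 4 doses have been given. Superposition: Cmin = C₀·(f + f² + … + f^4).
≈ 4.093 × (0.1895 + 0.0359 + 0.0068 + 0.0013) ≈ 4.093 × 0.2335 ≈ 0.956 mg/L.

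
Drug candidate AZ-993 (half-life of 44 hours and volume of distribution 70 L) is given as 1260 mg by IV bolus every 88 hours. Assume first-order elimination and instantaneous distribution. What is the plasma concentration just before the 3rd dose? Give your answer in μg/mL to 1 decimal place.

f = (1/2)^(τ/t½) = (1/2)^(88/44) ≈ 0.2500.
C₀ = D/Vd = 1260/70 ≈ 18.000 μg/mL.
Before the 3rd dose, 2 doses have been given. Superposition: Cmin = C₀·(f + f²).
≈ 18.000 × (0.2500 + 0.0625) ≈ 18.000 × 0.3125 ≈ 5.625 μg/mL.

5.6 μg/mL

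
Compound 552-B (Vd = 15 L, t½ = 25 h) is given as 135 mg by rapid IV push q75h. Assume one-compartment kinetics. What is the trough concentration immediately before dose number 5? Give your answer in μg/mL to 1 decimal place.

1.3 μg/mL

f = (1/2)^(τ/t½) = (1/2)^(75/25) ≈ 0.1250.
C₀ = D/Vd = 135/15 ≈ 9.000 μg/mL.
Before the 5th dose, 4 doses have been given. Superposition: Cmin = C₀·(f + f² + … + f^4).
≈ 9.000 × (0.1250 + 0.0156 + 0.0020 + 0.0002) ≈ 9.000 × 0.1428 ≈ 1.285 μg/mL.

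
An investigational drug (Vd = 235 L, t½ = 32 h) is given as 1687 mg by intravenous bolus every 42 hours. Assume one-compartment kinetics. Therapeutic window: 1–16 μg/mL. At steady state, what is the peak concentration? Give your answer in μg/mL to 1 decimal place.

12.0 μg/mL

Over one 42-h interval, 42/32 ≈ 1.3125 half-lives elapse, leaving f ≈ 0.4026 of each dose.
At steady state, accumulation factor R = 1/(1 − e^(−kτ)) ≈ 1.6739.
Single-dose peak C₀ = D/Vd = 1687/235 ≈ 7.179 μg/mL.
Steady-state peak Cmax,ss = C₀·R ≈ 7.179 × 1.6739 ≈ 12.017 μg/mL.
Peak 12.0 μg/mL vs MTC 16 μg/mL: below toxic threshold.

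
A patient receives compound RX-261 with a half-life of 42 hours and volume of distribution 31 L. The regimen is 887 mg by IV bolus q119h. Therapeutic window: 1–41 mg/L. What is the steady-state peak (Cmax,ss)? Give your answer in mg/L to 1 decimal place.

k = ln2/t½ = ln2/42 ≈ 0.016504 h⁻¹; fraction remaining f = e^(−kτ) = e^(−0.016504×119) ≈ 0.1403.
At steady state, accumulation factor R = 1/(1 − e^(−kτ)) ≈ 1.1632.
Each bolus raises the concentration by D/Vd = 887/31 ≈ 28.613 mg/L.
Cmax,ss = C₀/(1 − f) ≈ 28.613/0.8597 ≈ 33.283 mg/L.
Peak 33.3 mg/L vs MTC 41 mg/L: below toxic threshold.

33.3 mg/L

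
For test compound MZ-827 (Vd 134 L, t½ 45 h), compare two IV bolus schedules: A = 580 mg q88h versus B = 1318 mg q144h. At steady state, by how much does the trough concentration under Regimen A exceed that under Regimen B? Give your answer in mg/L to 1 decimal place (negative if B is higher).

Regimen A: f = (1/2)^(88/45) ≈ 0.2578; Cmin,ss = (580/134)·f/(1−f) ≈ 1.503 mg/L.
Regimen B: f = (1/2)^(144/45) ≈ 0.1088; Cmin,ss = (1318/134)·f/(1−f) ≈ 1.201 mg/L.
Difference ≈ 1.503 − 1.201 ≈ 0.302 mg/L.

0.3 mg/L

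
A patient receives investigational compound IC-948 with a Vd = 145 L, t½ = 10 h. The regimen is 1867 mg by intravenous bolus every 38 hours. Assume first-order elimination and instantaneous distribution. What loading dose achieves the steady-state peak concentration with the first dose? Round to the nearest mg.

f = (1/2)^(38/10) ≈ 0.071794; accumulation ratio R = 1/(1−f) ≈ 1.07735.
Loading dose to hit Cmax,ss on first dose: D_load = D_maint·R ≈ 1867 × 1.07735 ≈ 2011.41 mg.

2011 mg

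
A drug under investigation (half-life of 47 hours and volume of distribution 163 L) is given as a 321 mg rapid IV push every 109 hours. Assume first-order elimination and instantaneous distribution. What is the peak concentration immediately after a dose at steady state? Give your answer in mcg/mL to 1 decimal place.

2.5 mcg/mL

τ/t½ = 109/47 ≈ 2.3191, so fraction remaining f = (1/2)^(109/47) ≈ 0.2004.
At steady state, accumulation factor R = 1/(1 − e^(−kτ)) ≈ 1.2506.
Single-dose peak C₀ = D/Vd = 321/163 ≈ 1.969 mcg/mL.
Steady-state peak Cmax,ss = C₀·R ≈ 1.969 × 1.2506 ≈ 2.462 mcg/mL.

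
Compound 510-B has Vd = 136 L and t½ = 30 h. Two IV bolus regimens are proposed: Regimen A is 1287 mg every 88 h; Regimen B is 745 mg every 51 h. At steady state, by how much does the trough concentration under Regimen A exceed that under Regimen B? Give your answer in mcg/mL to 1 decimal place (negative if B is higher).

-1.0 mcg/mL

Regimen A: f = (1/2)^(88/30) ≈ 0.1309; Cmin,ss = (1287/136)·f/(1−f) ≈ 1.425 mcg/mL.
Regimen B: f = (1/2)^(51/30) ≈ 0.3078; Cmin,ss = (745/136)·f/(1−f) ≈ 2.436 mcg/mL.
Difference ≈ 1.425 − 2.436 ≈ -1.011 mcg/mL.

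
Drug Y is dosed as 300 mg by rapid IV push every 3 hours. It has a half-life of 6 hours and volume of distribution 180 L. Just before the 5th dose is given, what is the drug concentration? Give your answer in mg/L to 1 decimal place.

f = (1/2)^(τ/t½) = (1/2)^(3/6) ≈ 0.7071.
C₀ = D/Vd = 300/180 ≈ 1.667 mg/L.
Before the 5th dose, 4 doses have been given. Superposition: Cmin = C₀·(f + f² + … + f^4).
≈ 1.667 × (0.7071 + 0.5000 + 0.3535 + 0.2500) ≈ 1.667 × 1.8106 ≈ 3.018 mg/L.

3.0 mg/L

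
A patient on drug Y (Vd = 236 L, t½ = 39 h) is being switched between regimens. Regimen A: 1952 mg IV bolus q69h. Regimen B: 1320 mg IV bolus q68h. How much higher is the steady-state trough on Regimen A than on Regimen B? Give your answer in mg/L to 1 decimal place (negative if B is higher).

1.1 mg/L

Regimen A: f = (1/2)^(69/39) ≈ 0.2934; Cmin,ss = (1952/236)·f/(1−f) ≈ 3.434 mg/L.
Regimen B: f = (1/2)^(68/39) ≈ 0.2986; Cmin,ss = (1320/236)·f/(1−f) ≈ 2.381 mg/L.
Difference ≈ 3.434 − 2.381 ≈ 1.053 mg/L.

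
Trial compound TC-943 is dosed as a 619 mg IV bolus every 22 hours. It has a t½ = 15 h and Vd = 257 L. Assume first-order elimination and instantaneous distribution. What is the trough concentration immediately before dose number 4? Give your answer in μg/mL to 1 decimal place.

1.3 μg/mL

f = (1/2)^(τ/t½) = (1/2)^(22/15) ≈ 0.3618.
C₀ = D/Vd = 619/257 ≈ 2.409 μg/mL.
Before the 4th dose, 3 doses have been given. Superposition: Cmin = C₀·(f + f² + … + f^3).
≈ 2.409 × (0.3618 + 0.1309 + 0.0474) ≈ 2.409 × 0.5401 ≈ 1.301 μg/mL.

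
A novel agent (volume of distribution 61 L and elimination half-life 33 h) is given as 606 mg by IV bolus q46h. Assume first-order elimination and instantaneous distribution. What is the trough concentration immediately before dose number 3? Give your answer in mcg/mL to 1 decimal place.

5.2 mcg/mL

f = (1/2)^(τ/t½) = (1/2)^(46/33) ≈ 0.3805.
C₀ = D/Vd = 606/61 ≈ 9.934 mcg/mL.
Before the 3rd dose, 2 doses have been given. Superposition: Cmin = C₀·(f + f²).
≈ 9.934 × (0.3805 + 0.1448) ≈ 9.934 × 0.5253 ≈ 5.218 mcg/mL.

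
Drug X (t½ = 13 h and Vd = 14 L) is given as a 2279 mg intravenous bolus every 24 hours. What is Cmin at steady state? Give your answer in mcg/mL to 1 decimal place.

τ/t½ = 24/13 ≈ 1.8462, so fraction remaining f = (1/2)^(24/13) ≈ 0.2781.
At steady state, accumulation factor R = 1/(1 − e^(−kτ)) ≈ 1.3852.
Each bolus raises the concentration by D/Vd = 2279/14 ≈ 162.786 mcg/mL.
Steady-state peak Cmax,ss = C₀·R ≈ 162.786 × 1.3852 ≈ 225.491 mcg/mL.
One interval later, Cmin,ss = Cmax,ss·e^(−kτ) ≈ 225.491 × 0.2781 ≈ 62.709 mcg/mL.

62.7 mcg/mL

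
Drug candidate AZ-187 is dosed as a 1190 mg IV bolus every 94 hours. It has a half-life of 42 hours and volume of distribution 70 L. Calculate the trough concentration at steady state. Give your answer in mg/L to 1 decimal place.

k = ln2/t½ = ln2/42 ≈ 0.016504 h⁻¹; fraction remaining f = e^(−kτ) = e^(−0.016504×94) ≈ 0.2120.
Accumulation ratio R = 1/(1 − f) ≈ 1/0.7880 ≈ 1.2690.
Each bolus raises the concentration by D/Vd = 1190/70 ≈ 17.000 mg/L.
Cmax,ss = C₀/(1 − f) ≈ 17.000/0.7880 ≈ 21.574 mg/L.
One interval later, Cmin,ss = Cmax,ss·e^(−kτ) ≈ 21.574 × 0.2120 ≈ 4.574 mg/L.

4.6 mg/L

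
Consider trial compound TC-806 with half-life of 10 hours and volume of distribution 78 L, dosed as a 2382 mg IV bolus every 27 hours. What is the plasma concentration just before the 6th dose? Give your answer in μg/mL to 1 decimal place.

5.6 μg/mL

f = (1/2)^(τ/t½) = (1/2)^(27/10) ≈ 0.1539.
C₀ = D/Vd = 2382/78 ≈ 30.538 μg/mL.
Before the 6th dose, 5 doses have been given. Superposition: Cmin = C₀·(f + f² + … + f^5).
≈ 30.538 × (0.1539 + 0.0237 + 0.0036 + 0.0006 + 0.0001) ≈ 30.538 × 0.1819 ≈ 5.555 μg/mL.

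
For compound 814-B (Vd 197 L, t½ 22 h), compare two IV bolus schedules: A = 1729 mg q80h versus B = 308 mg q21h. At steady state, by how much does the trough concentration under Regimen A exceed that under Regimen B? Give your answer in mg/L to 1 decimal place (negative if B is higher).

Regimen A: f = (1/2)^(80/22) ≈ 0.0804; Cmin,ss = (1729/197)·f/(1−f) ≈ 0.767 mg/L.
Regimen B: f = (1/2)^(21/22) ≈ 0.5160; Cmin,ss = (308/197)·f/(1−f) ≈ 1.667 mg/L.
Difference ≈ 0.767 − 1.667 ≈ -0.900 mg/L.

-0.9 mg/L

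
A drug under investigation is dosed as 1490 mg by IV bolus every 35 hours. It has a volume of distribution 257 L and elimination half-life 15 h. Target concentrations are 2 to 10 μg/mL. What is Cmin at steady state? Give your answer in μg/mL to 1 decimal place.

Over one 35-h interval, 35/15 ≈ 2.3333 half-lives elapse, leaving f ≈ 0.1984 of each dose.
Each bolus raises the concentration by D/Vd = 1490/257 ≈ 5.798 μg/mL.
Steady-state trough Cmin,ss = C₀·f/(1−f) ≈ 5.798 × 0.1984/0.8016 ≈ 1.435 μg/mL.
Trough 1.4 μg/mL vs MEC 2 μg/mL: subtherapeutic.

1.4 μg/mL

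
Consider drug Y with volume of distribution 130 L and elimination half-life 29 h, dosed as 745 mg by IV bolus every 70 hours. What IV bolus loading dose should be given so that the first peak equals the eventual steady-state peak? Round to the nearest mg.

917 mg

f = (1/2)^(70/29) ≈ 0.187662; accumulation ratio R = 1/(1−f) ≈ 1.23101.
Loading dose to hit Cmax,ss on first dose: D_load = D_maint·R ≈ 745 × 1.23101 ≈ 917.10 mg.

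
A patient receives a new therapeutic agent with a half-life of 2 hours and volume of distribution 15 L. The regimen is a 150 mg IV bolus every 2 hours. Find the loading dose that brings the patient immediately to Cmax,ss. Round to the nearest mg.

f = (1/2)^(2/2) ≈ 0.500000; accumulation ratio R = 1/(1−f) ≈ 2.00000.
Loading dose to hit Cmax,ss on first dose: D_load = D_maint·R ≈ 150 × 2.00000 ≈ 300.00 mg.

300 mg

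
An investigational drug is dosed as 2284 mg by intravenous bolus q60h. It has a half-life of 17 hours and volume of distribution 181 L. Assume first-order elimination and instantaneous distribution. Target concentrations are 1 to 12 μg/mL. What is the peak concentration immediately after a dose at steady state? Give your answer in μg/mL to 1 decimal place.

13.8 μg/mL

τ/t½ = 60/17 ≈ 3.5294, so fraction remaining f = (1/2)^(60/17) ≈ 0.0866.
At steady state, accumulation factor R = 1/(1 − e^(−kτ)) ≈ 1.0948.
Single-dose peak C₀ = D/Vd = 2284/181 ≈ 12.619 μg/mL.
Steady-state peak Cmax,ss = C₀·R ≈ 12.619 × 1.0948 ≈ 13.815 μg/mL.
Peak 13.8 μg/mL vs MTC 12 μg/mL: exceeds toxic threshold.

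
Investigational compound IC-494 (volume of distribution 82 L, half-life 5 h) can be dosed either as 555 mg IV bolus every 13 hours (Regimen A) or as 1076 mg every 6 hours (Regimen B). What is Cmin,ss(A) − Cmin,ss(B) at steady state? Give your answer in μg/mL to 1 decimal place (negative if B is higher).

Regimen A: f = (1/2)^(13/5) ≈ 0.1649; Cmin,ss = (555/82)·f/(1−f) ≈ 1.336 μg/mL.
Regimen B: f = (1/2)^(6/5) ≈ 0.4353; Cmin,ss = (1076/82)·f/(1−f) ≈ 10.115 μg/mL.
Difference ≈ 1.336 − 10.115 ≈ -8.779 μg/mL.

-8.8 μg/mL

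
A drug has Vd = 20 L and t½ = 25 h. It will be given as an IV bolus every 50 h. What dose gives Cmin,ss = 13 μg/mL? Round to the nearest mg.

780 mg

τ/t½ = 50/25 ≈ 2, so f = (1/2)^(50/25) ≈ 0.250000.
Cmin,ss = (D/Vd)·f/(1−f), so D = Cmin,ss·Vd·(1−f)/f.
D = 13 × 20 × (1−f)/f ≈ 13 × 20 × 3.00000 ≈ 780.00 mg.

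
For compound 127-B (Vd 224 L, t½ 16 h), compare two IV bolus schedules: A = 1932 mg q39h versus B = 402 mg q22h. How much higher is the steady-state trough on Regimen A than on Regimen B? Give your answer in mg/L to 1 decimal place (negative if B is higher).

Regimen A: f = (1/2)^(39/16) ≈ 0.1846; Cmin,ss = (1932/224)·f/(1−f) ≈ 1.953 mg/L.
Regimen B: f = (1/2)^(22/16) ≈ 0.3856; Cmin,ss = (402/224)·f/(1−f) ≈ 1.126 mg/L.
Difference ≈ 1.953 − 1.126 ≈ 0.827 mg/L.

0.8 mg/L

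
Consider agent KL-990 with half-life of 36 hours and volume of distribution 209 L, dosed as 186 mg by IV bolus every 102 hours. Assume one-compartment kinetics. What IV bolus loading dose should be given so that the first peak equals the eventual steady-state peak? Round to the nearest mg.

216 mg

f = (1/2)^(102/36) ≈ 0.140308; accumulation ratio R = 1/(1−f) ≈ 1.16321.
Loading dose to hit Cmax,ss on first dose: D_load = D_maint·R ≈ 186 × 1.16321 ≈ 216.36 mg.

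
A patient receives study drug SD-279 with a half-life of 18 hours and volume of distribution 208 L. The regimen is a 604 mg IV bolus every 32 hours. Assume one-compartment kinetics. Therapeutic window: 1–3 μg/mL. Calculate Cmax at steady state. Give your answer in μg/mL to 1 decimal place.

4.1 μg/mL

τ/t½ = 32/18 ≈ 1.7778, so fraction remaining f = (1/2)^(32/18) ≈ 0.2916.
Accumulation ratio R = 1/(1 − f) ≈ 1/0.7084 ≈ 1.4116.
Each bolus raises the concentration by D/Vd = 604/208 ≈ 2.904 μg/mL.
Steady-state peak Cmax,ss = C₀·R ≈ 2.904 × 1.4116 ≈ 4.099 μg/mL.
Peak 4.1 μg/mL vs MTC 3 μg/mL: exceeds toxic threshold.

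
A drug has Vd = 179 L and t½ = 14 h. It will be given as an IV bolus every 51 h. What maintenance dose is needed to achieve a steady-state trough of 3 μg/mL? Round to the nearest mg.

6171 mg

τ/t½ = 51/14 ≈ 3.6429, so f = (1/2)^(51/14) ≈ 0.080055.
Cmin,ss = (D/Vd)·f/(1−f), so D = Cmin,ss·Vd·(1−f)/f.
D = 3 × 179 × (1−f)/f ≈ 3 × 179 × 11.49141 ≈ 6170.89 mg.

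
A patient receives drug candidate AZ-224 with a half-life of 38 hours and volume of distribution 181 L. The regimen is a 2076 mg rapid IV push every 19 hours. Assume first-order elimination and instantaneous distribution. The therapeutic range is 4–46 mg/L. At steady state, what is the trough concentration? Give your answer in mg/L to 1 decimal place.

Over one 19-h interval, 19/38 ≈ 0.5 half-lives elapse, leaving f ≈ 0.7071 of each dose.
Each bolus raises the concentration by D/Vd = 2076/181 ≈ 11.470 mg/L.
Steady-state trough Cmin,ss = C₀·f/(1−f) ≈ 11.470 × 0.7071/0.2929 ≈ 27.690 mg/L.
Trough 27.7 mg/L vs MEC 4 mg/L: adequate.

27.7 mg/L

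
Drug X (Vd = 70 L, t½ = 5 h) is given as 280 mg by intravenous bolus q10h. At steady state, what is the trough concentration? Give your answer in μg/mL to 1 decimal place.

τ = 10 h = 2 half-lives, so f = (1/2)^2 = 0.25.
At steady state, R = 1/(1 − 0.25) = 4/3.
Single-dose peak C₀ = D/Vd = 280/70 = 4 μg/mL.
Steady-state peak Cmax,ss = C₀·R = 4 × 4/3 ≈ 5.333 μg/mL.
Steady-state trough Cmin,ss = Cmax,ss·f ≈ 5.333 × 0.25 ≈ 1.333 μg/mL.

1.3 μg/mL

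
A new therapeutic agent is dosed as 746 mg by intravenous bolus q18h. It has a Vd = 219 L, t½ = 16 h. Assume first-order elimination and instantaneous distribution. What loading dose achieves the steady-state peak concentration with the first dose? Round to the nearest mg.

f = (1/2)^(18/16) ≈ 0.458502; accumulation ratio R = 1/(1−f) ≈ 1.84673.
Loading dose to hit Cmax,ss on first dose: D_load = D_maint·R ≈ 746 × 1.84673 ≈ 1377.66 mg.

1378 mg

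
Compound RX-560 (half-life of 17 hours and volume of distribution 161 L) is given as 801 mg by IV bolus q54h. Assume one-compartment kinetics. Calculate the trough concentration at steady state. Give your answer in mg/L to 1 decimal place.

k = ln2/t½ = ln2/17 ≈ 0.040773 h⁻¹; fraction remaining f = e^(−kτ) = e^(−0.040773×54) ≈ 0.1106.
Each bolus raises the concentration by D/Vd = 801/161 ≈ 4.975 mg/L.
Steady-state trough Cmin,ss = C₀·f/(1−f) ≈ 4.975 × 0.1106/0.8894 ≈ 0.619 mg/L.

0.6 mg/L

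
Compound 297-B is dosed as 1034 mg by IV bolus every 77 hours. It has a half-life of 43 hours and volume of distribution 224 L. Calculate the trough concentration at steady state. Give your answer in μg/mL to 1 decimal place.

k = ln2/t½ = ln2/43 ≈ 0.016120 h⁻¹; fraction remaining f = e^(−kτ) = e^(−0.016120×77) ≈ 0.2890.
At steady state, accumulation factor R = 1/(1 − e^(−kτ)) ≈ 1.4065.
Single-dose peak C₀ = D/Vd = 1034/224 ≈ 4.616 μg/mL.
Steady-state peak Cmax,ss = C₀·R ≈ 4.616 × 1.4065 ≈ 6.492 μg/mL.
One interval later, Cmin,ss = Cmax,ss·e^(−kτ) ≈ 6.492 × 0.2890 ≈ 1.876 μg/mL.

1.9 μg/mL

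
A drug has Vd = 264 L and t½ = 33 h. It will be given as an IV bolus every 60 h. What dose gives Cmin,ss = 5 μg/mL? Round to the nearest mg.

τ/t½ = 60/33 ≈ 1.8182, so f = (1/2)^(60/33) ≈ 0.283578.
Cmin,ss = (D/Vd)·f/(1−f), so D = Cmin,ss·Vd·(1−f)/f.
D = 5 × 264 × (1−f)/f ≈ 5 × 264 × 2.52637 ≈ 3334.81 mg.

3335 mg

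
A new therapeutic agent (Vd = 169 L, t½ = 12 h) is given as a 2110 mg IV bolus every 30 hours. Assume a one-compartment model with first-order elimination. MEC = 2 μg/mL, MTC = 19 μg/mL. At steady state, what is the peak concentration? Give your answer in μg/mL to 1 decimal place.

τ/t½ = 30/12 ≈ 2.5, so fraction remaining f = (1/2)^(30/12) ≈ 0.1768.
Accumulation ratio R = 1/(1 − f) ≈ 1/0.8232 ≈ 1.2148.
Each bolus raises the concentration by D/Vd = 2110/169 ≈ 12.485 μg/mL.
Cmax,ss = C₀/(1 − f) ≈ 12.485/0.8232 ≈ 15.166 μg/mL.
Peak 15.2 μg/mL vs MTC 19 μg/mL: below toxic threshold.

15.2 μg/mL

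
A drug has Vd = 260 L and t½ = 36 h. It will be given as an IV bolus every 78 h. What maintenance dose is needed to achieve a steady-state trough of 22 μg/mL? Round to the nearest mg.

τ/t½ = 78/36 ≈ 2.1667, so f = (1/2)^(78/36) ≈ 0.222725.
Cmin,ss = (D/Vd)·f/(1−f), so D = Cmin,ss·Vd·(1−f)/f.
D = 22 × 260 × (1−f)/f ≈ 22 × 260 × 3.48984 ≈ 19961.88 mg.

19962 mg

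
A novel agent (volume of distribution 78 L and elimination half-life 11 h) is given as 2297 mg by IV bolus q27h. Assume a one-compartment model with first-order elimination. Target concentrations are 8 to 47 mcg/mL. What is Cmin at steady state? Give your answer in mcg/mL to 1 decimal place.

6.6 mcg/mL

k = ln2/t½ = ln2/11 ≈ 0.063013 h⁻¹; fraction remaining f = e^(−kτ) = e^(−0.063013×27) ≈ 0.1824.
Accumulation ratio R = 1/(1 − f) ≈ 1/0.8176 ≈ 1.2231.
Single-dose peak C₀ = D/Vd = 2297/78 ≈ 29.449 mcg/mL.
Steady-state peak Cmax,ss = C₀·R ≈ 29.449 × 1.2231 ≈ 36.019 mcg/mL.
Steady-state trough Cmin,ss = Cmax,ss·f ≈ 36.019 × 0.1824 ≈ 6.570 mcg/mL.
Trough 6.6 mcg/mL vs MEC 8 mcg/mL: subtherapeutic.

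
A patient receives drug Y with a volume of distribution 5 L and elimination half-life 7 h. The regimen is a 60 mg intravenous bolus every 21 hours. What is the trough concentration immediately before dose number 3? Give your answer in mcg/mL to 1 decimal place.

1.7 mcg/mL

f = (1/2)^(τ/t½) = (1/2)^(21/7) ≈ 0.1250.
C₀ = D/Vd = 60/5 ≈ 12.000 mcg/mL.
Before the 3rd dose, 2 doses have been given. Superposition: Cmin = C₀·(f + f²).
≈ 12.000 × (0.1250 + 0.0156) ≈ 12.000 × 0.1406 ≈ 1.687 mcg/mL.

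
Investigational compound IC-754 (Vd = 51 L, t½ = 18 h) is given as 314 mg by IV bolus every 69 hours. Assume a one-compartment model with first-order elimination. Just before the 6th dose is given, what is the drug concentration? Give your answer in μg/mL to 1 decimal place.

f = (1/2)^(τ/t½) = (1/2)^(69/18) ≈ 0.0702.
C₀ = D/Vd = 314/51 ≈ 6.157 μg/mL.
Before the 6th dose, 5 doses have been given. Superposition: Cmin = C₀·(f + f² + … + f^5).
≈ 6.157 × (0.0702 + 0.0049 + 0.0003 + 0.0000 + 0.0000) ≈ 6.157 × 0.0754 ≈ 0.464 μg/mL.

0.5 μg/mL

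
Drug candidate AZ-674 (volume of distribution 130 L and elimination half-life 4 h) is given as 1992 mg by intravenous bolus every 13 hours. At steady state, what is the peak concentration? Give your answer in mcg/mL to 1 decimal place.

Over one 13-h interval, 13/4 ≈ 3.25 half-lives elapse, leaving f ≈ 0.1051 of each dose.
At steady state, accumulation factor R = 1/(1 − e^(−kτ)) ≈ 1.1174.
Each bolus raises the concentration by D/Vd = 1992/130 ≈ 15.323 mcg/mL.
Steady-state peak Cmax,ss = C₀·R ≈ 15.323 × 1.1174 ≈ 17.122 mcg/mL.

17.1 mcg/mL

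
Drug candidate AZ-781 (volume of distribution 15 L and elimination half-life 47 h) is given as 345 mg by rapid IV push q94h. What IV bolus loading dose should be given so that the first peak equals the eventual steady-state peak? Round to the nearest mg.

f = (1/2)^(94/47) ≈ 0.250000; accumulation ratio R = 1/(1−f) ≈ 1.33333.
Loading dose to hit Cmax,ss on first dose: D_load = D_maint·R ≈ 345 × 1.33333 ≈ 460.00 mg.

460 mg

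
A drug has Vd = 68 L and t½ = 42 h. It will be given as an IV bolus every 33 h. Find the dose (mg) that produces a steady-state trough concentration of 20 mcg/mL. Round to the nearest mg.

985 mg

τ/t½ = 33/42 ≈ 0.78571, so f = (1/2)^(33/42) ≈ 0.580065.
Cmin,ss = (D/Vd)·f/(1−f), so D = Cmin,ss·Vd·(1−f)/f.
D = 20 × 68 × (1−f)/f ≈ 20 × 68 × 0.72394 ≈ 984.56 mg.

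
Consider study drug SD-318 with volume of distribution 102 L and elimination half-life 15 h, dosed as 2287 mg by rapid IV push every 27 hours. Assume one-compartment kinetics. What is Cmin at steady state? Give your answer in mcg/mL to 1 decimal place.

9.0 mcg/mL

Over one 27-h interval, 27/15 ≈ 1.8 half-lives elapse, leaving f ≈ 0.2872 of each dose.
Each bolus raises the concentration by D/Vd = 2287/102 ≈ 22.422 mcg/mL.
Steady-state trough Cmin,ss = C₀·f/(1−f) ≈ 22.422 × 0.2872/0.7128 ≈ 9.034 mcg/mL.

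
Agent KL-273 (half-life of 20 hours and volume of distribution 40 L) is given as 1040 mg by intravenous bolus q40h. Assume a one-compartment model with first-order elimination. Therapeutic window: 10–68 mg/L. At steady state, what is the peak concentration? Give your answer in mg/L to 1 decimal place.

34.7 mg/L

τ = 40 h = 2 half-lives, so f = (1/2)^2 = 0.25.
Accumulation ratio R = 1/(1 − f) = 1/0.75 = 4/3.
Single-dose peak C₀ = D/Vd = 1040/40 = 26 mg/L.
Steady-state peak Cmax,ss = C₀·R = 26 × 4/3 ≈ 34.667 mg/L.
Peak 34.7 mg/L vs MTC 68 mg/L: below toxic threshold.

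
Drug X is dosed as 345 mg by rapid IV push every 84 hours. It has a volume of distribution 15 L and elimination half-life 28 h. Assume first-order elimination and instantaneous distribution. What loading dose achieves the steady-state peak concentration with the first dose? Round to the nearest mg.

394 mg

f = (1/2)^(84/28) ≈ 0.125000; accumulation ratio R = 1/(1−f) ≈ 1.14286.
Loading dose to hit Cmax,ss on first dose: D_load = D_maint·R ≈ 345 × 1.14286 ≈ 394.29 mg.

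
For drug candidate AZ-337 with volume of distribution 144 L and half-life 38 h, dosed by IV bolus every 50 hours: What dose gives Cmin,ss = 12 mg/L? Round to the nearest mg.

τ/t½ = 50/38 ≈ 1.3158, so f = (1/2)^(50/38) ≈ 0.401706.
Cmin,ss = (D/Vd)·f/(1−f), so D = Cmin,ss·Vd·(1−f)/f.
D = 12 × 144 × (1−f)/f ≈ 12 × 144 × 1.48938 ≈ 2573.65 mg.

2574 mg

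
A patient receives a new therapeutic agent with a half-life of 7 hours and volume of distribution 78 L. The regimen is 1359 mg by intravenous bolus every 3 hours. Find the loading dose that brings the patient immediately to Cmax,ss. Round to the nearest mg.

f = (1/2)^(3/7) ≈ 0.742997; accumulation ratio R = 1/(1−f) ≈ 3.89101.
Loading dose to hit Cmax,ss on first dose: D_load = D_maint·R ≈ 1359 × 3.89101 ≈ 5287.88 mg.

5288 mg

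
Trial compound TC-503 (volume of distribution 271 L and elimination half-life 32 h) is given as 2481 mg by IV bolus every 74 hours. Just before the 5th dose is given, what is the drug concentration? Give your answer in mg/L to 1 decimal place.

f = (1/2)^(τ/t½) = (1/2)^(74/32) ≈ 0.2013.
C₀ = D/Vd = 2481/271 ≈ 9.155 mg/L.
Before the 5th dose, 4 doses have been given. Superposition: Cmin = C₀·(f + f² + … + f^4).
≈ 9.155 × (0.2013 + 0.0405 + 0.0082 + 0.0016) ≈ 9.155 × 0.2516 ≈ 2.303 mg/L.

2.3 mg/L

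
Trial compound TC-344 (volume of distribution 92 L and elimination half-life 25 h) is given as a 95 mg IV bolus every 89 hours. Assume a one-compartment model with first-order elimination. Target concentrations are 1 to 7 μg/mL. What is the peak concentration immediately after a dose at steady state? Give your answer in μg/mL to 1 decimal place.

k = ln2/t½ = ln2/25 ≈ 0.027726 h⁻¹; fraction remaining f = e^(−kτ) = e^(−0.027726×89) ≈ 0.0848.
At steady state, accumulation factor R = 1/(1 − e^(−kτ)) ≈ 1.0927.
Each bolus raises the concentration by D/Vd = 95/92 ≈ 1.033 μg/mL.
Steady-state peak Cmax,ss = C₀·R ≈ 1.033 × 1.0927 ≈ 1.129 μg/mL.
Peak 1.1 μg/mL vs MTC 7 μg/mL: below toxic threshold.

1.1 μg/mL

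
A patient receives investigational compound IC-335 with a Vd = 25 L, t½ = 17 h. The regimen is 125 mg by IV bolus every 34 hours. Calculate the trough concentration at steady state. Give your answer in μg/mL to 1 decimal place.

1.7 μg/mL

τ = 34 h = 2 half-lives, so f = (1/2)^2 = 0.25.
Accumulation ratio R = 1/(1 − f) = 1/0.75 = 4/3.
Single-dose peak C₀ = D/Vd = 125/25 = 5 μg/mL.
Steady-state peak Cmax,ss = C₀·R = 5 × 4/3 ≈ 6.667 μg/mL.
Steady-state trough Cmin,ss = Cmax,ss·f ≈ 6.667 × 0.25 ≈ 1.667 μg/mL.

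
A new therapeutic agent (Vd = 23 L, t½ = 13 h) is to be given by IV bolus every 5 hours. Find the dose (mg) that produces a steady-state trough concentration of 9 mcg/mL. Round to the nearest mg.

63 mg

τ/t½ = 5/13 ≈ 0.38462, so f = (1/2)^(5/13) ≈ 0.765983.
Cmin,ss = (D/Vd)·f/(1−f), so D = Cmin,ss·Vd·(1−f)/f.
D = 9 × 23 × (1−f)/f ≈ 9 × 23 × 0.30551 ≈ 63.24 mg.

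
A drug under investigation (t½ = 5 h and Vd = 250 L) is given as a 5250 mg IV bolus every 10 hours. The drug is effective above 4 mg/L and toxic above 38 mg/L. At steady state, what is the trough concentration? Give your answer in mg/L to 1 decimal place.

τ = 10 h = 2 half-lives, so f = (1/2)^2 = 0.25.
At steady state, R = 1/(1 − 0.25) = 4/3.
Single-dose peak C₀ = D/Vd = 5250/250 = 21 mg/L.
Steady-state peak Cmax,ss = C₀·R = 21 × 4/3 ≈ 28.000 mg/L.
Steady-state trough Cmin,ss = Cmax,ss·f ≈ 28.000 × 0.25 ≈ 7.000 mg/L.
Trough 7.0 mg/L vs MEC 4 mg/L: adequate.

7.0 mg/L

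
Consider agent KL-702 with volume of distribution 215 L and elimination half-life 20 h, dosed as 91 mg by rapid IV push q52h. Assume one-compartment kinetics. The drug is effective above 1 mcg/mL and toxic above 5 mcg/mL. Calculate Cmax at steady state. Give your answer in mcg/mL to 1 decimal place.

0.5 mcg/mL

k = ln2/t½ = ln2/20 ≈ 0.034657 h⁻¹; fraction remaining f = e^(−kτ) = e^(−0.034657×52) ≈ 0.1649.
At steady state, accumulation factor R = 1/(1 − e^(−kτ)) ≈ 1.1975.
Single-dose peak C₀ = D/Vd = 91/215 ≈ 0.423 mcg/mL.
Steady-state peak Cmax,ss = C₀·R ≈ 0.423 × 1.1975 ≈ 0.507 mcg/mL.
Peak 0.5 mcg/mL vs MTC 5 mcg/mL: below toxic threshold.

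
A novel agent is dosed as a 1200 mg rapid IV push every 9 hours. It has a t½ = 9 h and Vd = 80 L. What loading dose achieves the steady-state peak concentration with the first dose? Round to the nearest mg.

f = (1/2)^(9/9) ≈ 0.500000; accumulation ratio R = 1/(1−f) ≈ 2.00000.
Loading dose to hit Cmax,ss on first dose: D_load = D_maint·R ≈ 1200 × 2.00000 ≈ 2400.00 mg.

2400 mg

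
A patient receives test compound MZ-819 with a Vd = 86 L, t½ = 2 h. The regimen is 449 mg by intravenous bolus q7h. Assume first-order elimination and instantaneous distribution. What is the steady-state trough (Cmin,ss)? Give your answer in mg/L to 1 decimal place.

0.5 mg/L

k = ln2/t½ = ln2/2 ≈ 0.346574 h⁻¹; fraction remaining f = e^(−kτ) = e^(−0.346574×7) ≈ 0.0884.
Accumulation ratio R = 1/(1 − f) ≈ 1/0.9116 ≈ 1.0970.
Single-dose peak C₀ = D/Vd = 449/86 ≈ 5.221 mg/L.
Steady-state peak Cmax,ss = C₀·R ≈ 5.221 × 1.0970 ≈ 5.727 mg/L.
Steady-state trough Cmin,ss = Cmax,ss·f ≈ 5.727 × 0.0884 ≈ 0.506 mg/L.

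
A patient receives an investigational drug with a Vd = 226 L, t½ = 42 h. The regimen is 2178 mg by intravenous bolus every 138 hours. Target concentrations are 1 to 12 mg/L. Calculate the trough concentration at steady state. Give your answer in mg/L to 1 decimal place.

1.1 mg/L

Over one 138-h interval, 138/42 ≈ 3.2857 half-lives elapse, leaving f ≈ 0.1025 of each dose.
Each bolus raises the concentration by D/Vd = 2178/226 ≈ 9.637 mg/L.
Steady-state trough Cmin,ss = C₀·f/(1−f) ≈ 9.637 × 0.1025/0.8975 ≈ 1.101 mg/L.
Trough 1.1 mg/L vs MEC 1 mg/L: adequate.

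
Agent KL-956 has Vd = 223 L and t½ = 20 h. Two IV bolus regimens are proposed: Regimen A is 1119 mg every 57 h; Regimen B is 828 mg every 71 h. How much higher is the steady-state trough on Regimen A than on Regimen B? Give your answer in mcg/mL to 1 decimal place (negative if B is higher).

0.5 mcg/mL

Regimen A: f = (1/2)^(57/20) ≈ 0.1387; Cmin,ss = (1119/223)·f/(1−f) ≈ 0.808 mcg/mL.
Regimen B: f = (1/2)^(71/20) ≈ 0.0854; Cmin,ss = (828/223)·f/(1−f) ≈ 0.347 mcg/mL.
Difference ≈ 0.808 − 0.347 ≈ 0.461 mcg/mL.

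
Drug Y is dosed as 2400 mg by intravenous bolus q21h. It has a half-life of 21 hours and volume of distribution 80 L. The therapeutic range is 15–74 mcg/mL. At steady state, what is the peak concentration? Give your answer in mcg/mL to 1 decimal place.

60.0 mcg/mL

The dosing interval is 1 half-life, so f = 2^(−1) = 0.5.
At steady state, R = 1/(1 − 0.5) = 2/1.
Single-dose peak C₀ = D/Vd = 2400/80 = 30 mcg/mL.
Steady-state peak Cmax,ss = C₀·R = 30 × 2/1 ≈ 60.000 mcg/mL.
Peak 60.0 mcg/mL vs MTC 74 mcg/mL: below toxic threshold.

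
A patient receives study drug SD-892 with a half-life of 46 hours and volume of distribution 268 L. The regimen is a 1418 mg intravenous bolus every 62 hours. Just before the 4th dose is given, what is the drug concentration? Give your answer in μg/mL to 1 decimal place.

3.2 μg/mL

f = (1/2)^(τ/t½) = (1/2)^(62/46) ≈ 0.3929.
C₀ = D/Vd = 1418/268 ≈ 5.291 μg/mL.
Before the 4th dose, 3 doses have been given. Superposition: Cmin = C₀·(f + f² + … + f^3).
≈ 5.291 × (0.3929 + 0.1544 + 0.0607) ≈ 5.291 × 0.6080 ≈ 3.217 μg/mL.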